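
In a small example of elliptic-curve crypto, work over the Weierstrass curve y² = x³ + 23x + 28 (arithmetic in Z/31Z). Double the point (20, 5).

tangent at (20, 5): λ = (3·20² + 23)/(2·5) ≡ 14/10. 10⁻¹ ≡ 28 (mod 31) since 10·28 = 280 ≡ 1, so λ ≡ 14·28 ≡ 20.
  x = λ² - 20 - 20 = 400 - 40 ≡ 19; y = λ·(20 - 19) - 5 ≡ 15. → (19, 15)

(19, 15)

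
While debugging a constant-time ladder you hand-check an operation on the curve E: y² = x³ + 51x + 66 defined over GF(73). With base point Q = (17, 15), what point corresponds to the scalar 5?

(66, 60)

Double-and-add on 5 = (101)₂. Start with Q = (17, 15) for the leading 1-bit.
double: tangent at (17, 15): λ = (3·17² + 51)/(2·15) ≡ 42/30. 30⁻¹ ≡ 56 (mod 73), so λ ≡ 42·56 ≡ 16.
  x = λ² - 17 - 17 = 256 - 34 ≡ 3; y = λ·(17 - 3) - 15 ≡ 63. → (3, 63)
double: tangent at (3, 63): λ = (3·3² + 51)/(2·63) ≡ 5/53. 53⁻¹ ≡ 62 (mod 73) since 53·62 = 3286 ≡ 1, so λ ≡ 5·62 ≡ 18.
  x = λ² - 3 - 3 = 324 - 6 ≡ 26; y = λ·(3 - 26) - 63 ≡ 34. → (26, 34)
add Q: (26, 34) + (17, 15). λ = (15 - 34)/(17 - 26) ≡ 54/64 mod 73. 64⁻¹ ≡ 8 (mod 73) since 64·8 = 512 ≡ 1, so λ ≡ 67.
  x = λ² - 26 - 17 = 4489 - 43 ≡ 66; y = λ·(26 - 66) - 34 ≡ 60. → (66, 60)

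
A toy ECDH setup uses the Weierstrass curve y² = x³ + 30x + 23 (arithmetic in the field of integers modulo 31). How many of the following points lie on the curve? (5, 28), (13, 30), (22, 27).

(5, 28): 28² ≡ 9, rhs ≡ 19 → off.
(13, 30): 30² ≡ 1, rhs ≡ 6 → off.
(22, 27): 27² ≡ 16, rhs ≡ 16 → on.

1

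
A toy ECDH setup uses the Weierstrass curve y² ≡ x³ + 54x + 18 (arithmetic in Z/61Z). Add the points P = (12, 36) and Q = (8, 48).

(12, 36) + (8, 48). λ = (48 - 36)/(8 - 12) ≡ 12/57 mod 61. 57⁻¹ ≡ 15 (mod 61) since 57·15 = 855 ≡ 1, so λ ≡ 58.
  x = λ² - 12 - 8 = 3364 - 20 ≡ 50; y = λ·(12 - 50) - 36 ≡ 17. → (50, 17)

(50, 17)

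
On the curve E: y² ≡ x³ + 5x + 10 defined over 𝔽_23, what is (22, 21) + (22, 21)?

(6, 16)

tangent at (22, 21): λ = (3·22² + 5)/(2·21) ≡ 8/19. 19⁻¹ ≡ 17 (mod 23) since 19·17 = 323 ≡ 1, so λ ≡ 8·17 ≡ 21.
  x = λ² - 22 - 22 = 441 - 44 ≡ 6; y = λ·(22 - 6) - 21 ≡ 16. → (6, 16)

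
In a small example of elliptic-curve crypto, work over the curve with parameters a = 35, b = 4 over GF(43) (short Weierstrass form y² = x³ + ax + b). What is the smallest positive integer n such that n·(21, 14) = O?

10

2P: tangent at (21, 14): λ = (3·21² + 35)/(2·14) ≡ 25/28. 28⁻¹ ≡ 20 (mod 43), so λ ≡ 25·20 ≡ 27.
  x = λ² - 21 - 21 = 729 - 42 ≡ 42; y = λ·(21 - 42) - 14 ≡ 21. → (42, 21)
3P: (42, 21) + (21, 14). λ = (14 - 21)/(21 - 42) ≡ 36/22 mod 43. 22⁻¹ ≡ 2 (mod 43), so λ ≡ 29.
  x = λ² - 42 - 21 = 841 - 63 ≡ 4; y = λ·(42 - 4) - 21 ≡ 6. → (4, 6)
4P: (4, 6) + (21, 14). λ = (14 - 6)/(21 - 4) ≡ 8/17 mod 43. 17⁻¹ ≡ 38 (mod 43) since 17·38 = 646 ≡ 1, so λ ≡ 3.
  x = λ² - 4 - 21 = 9 - 25 ≡ 27; y = λ·(4 - 27) - 6 ≡ 11. → (27, 11)
5P: (27, 11) + (21, 14). λ = (14 - 11)/(21 - 27) ≡ 3/37 mod 43. 37⁻¹ ≡ 7 (mod 43) since 37·7 = 259 ≡ 1, so λ ≡ 21.
  x = λ² - 27 - 21 = 441 - 48 ≡ 6; y = λ·(27 - 6) - 11 ≡ 0. → (6, 0)
6P: (6, 0) + (21, 14). λ = (14 - 0)/(21 - 6) ≡ 14/15 mod 43. 15⁻¹ ≡ 23 (mod 43), so λ ≡ 21.
  x = λ² - 6 - 21 = 441 - 27 ≡ 27; y = λ·(6 - 27) - 0 ≡ 32. → (27, 32)
7P: (27, 32) + (21, 14). λ = (14 - 32)/(21 - 27) ≡ 25/37 mod 43. 37⁻¹ ≡ 7 (mod 43) since 37·7 = 259 ≡ 1, so λ ≡ 3.
  x = λ² - 27 - 21 = 9 - 48 ≡ 4; y = λ·(27 - 4) - 32 ≡ 37. → (4, 37)
8P: (4, 37) + (21, 14). λ = (14 - 37)/(21 - 4) ≡ 20/17 mod 43. 17⁻¹ ≡ 38 (mod 43), so λ ≡ 29.
  x = λ² - 4 - 21 = 841 - 25 ≡ 42; y = λ·(4 - 42) - 37 ≡ 22. → (42, 22)
9P: (42, 22) + (21, 14). λ = (14 - 22)/(21 - 42) ≡ 35/22 mod 43. 22⁻¹ ≡ 2 (mod 43) since 22·2 = 44 ≡ 1, so λ ≡ 27.
  x = λ² - 42 - 21 = 729 - 63 ≡ 21; y = λ·(42 - 21) - 22 ≡ 29. → (21, 29)
10P: (21, 29) + (21, 14): same x and y₁ ≡ -y₂, so the sum is O.
10P = O, so the order is 10.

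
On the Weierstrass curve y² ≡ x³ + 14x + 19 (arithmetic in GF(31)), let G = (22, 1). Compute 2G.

(15, 15)

tangent at (22, 1): λ = (3·22² + 14)/(2·1) ≡ 9/2. 2⁻¹ ≡ 16 (mod 31) since 2·16 = 32 ≡ 1, so λ ≡ 9·16 ≡ 20.
  x = λ² - 22 - 22 = 400 - 44 ≡ 15; y = λ·(22 - 15) - 1 ≡ 15. → (15, 15)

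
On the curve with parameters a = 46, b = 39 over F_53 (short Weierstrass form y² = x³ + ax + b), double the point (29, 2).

tangent at (29, 2): λ = (3·29² + 46)/(2·2) ≡ 25/4. 4⁻¹ ≡ 40 (mod 53) since 4·40 = 160 ≡ 1, so λ ≡ 25·40 ≡ 46.
  x = λ² - 29 - 29 = 2116 - 58 ≡ 44; y = λ·(29 - 44) - 2 ≡ 50. → (44, 50)

(44, 50)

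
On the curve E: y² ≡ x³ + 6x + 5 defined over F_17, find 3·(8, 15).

Write P = (8, 15).
Repeated addition: build up to 3P.
2P: tangent at (8, 15): λ = (3·8² + 6)/(2·15) ≡ 11/13. 13⁻¹ ≡ 4 (mod 17), so λ ≡ 11·4 ≡ 10.
  x = λ² - 8 - 8 = 100 - 16 ≡ 16; y = λ·(8 - 16) - 15 ≡ 7. → (16, 7)
3P: (16, 7) + (8, 15). λ = (15 - 7)/(8 - 16) ≡ 8/9 mod 17. 9⁻¹ ≡ 2 (mod 17) since 9·2 = 18 ≡ 1, so λ ≡ 16.
  x = λ² - 16 - 8 = 256 - 24 ≡ 11; y = λ·(16 - 11) - 7 ≡ 5. → (11, 5)

(11, 5)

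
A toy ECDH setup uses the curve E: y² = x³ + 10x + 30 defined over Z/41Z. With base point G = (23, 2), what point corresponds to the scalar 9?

(1, 0)

Repeated addition: build up to 9G.
2G: tangent at (23, 2): λ = (3·23² + 10)/(2·2) ≡ 39/4. 4⁻¹ ≡ 31 (mod 41), so λ ≡ 39·31 ≡ 20.
  x = λ² - 23 - 23 = 400 - 46 ≡ 26; y = λ·(23 - 26) - 2 ≡ 20. → (26, 20)
3G: (26, 20) + (23, 2). λ = (2 - 20)/(23 - 26) ≡ 23/38 mod 41. 38⁻¹ ≡ 27 (mod 41), so λ ≡ 6.
  x = λ² - 26 - 23 = 36 - 49 ≡ 28; y = λ·(26 - 28) - 20 ≡ 9. → (28, 9)
4G: (28, 9) + (23, 2). λ = (2 - 9)/(23 - 28) ≡ 34/36 mod 41. 36⁻¹ ≡ 8 (mod 41), so λ ≡ 26.
  x = λ² - 28 - 23 = 676 - 51 ≡ 10; y = λ·(28 - 10) - 9 ≡ 8. → (10, 8)
5G: (10, 8) + (23, 2). λ = (2 - 8)/(23 - 10) ≡ 35/13 mod 41. 13⁻¹ ≡ 19 (mod 41), so λ ≡ 9.
  x = λ² - 10 - 23 = 81 - 33 ≡ 7; y = λ·(10 - 7) - 8 ≡ 19. → (7, 19)
6G: (7, 19) + (23, 2). λ = (2 - 19)/(23 - 7) ≡ 24/16 mod 41. 16⁻¹ ≡ 18 (mod 41) since 16·18 = 288 ≡ 1, so λ ≡ 22.
  x = λ² - 7 - 23 = 484 - 30 ≡ 3; y = λ·(7 - 3) - 19 ≡ 28. → (3, 28)
7G: (3, 28) + (23, 2). λ = (2 - 28)/(23 - 3) ≡ 15/20 mod 41. 20⁻¹ ≡ 39 (mod 41), so λ ≡ 11.
  x = λ² - 3 - 23 = 121 - 26 ≡ 13; y = λ·(3 - 13) - 28 ≡ 26. → (13, 26)
8G: (13, 26) + (23, 2). λ = (2 - 26)/(23 - 13) ≡ 17/10 mod 41. 10⁻¹ ≡ 37 (mod 41), so λ ≡ 14.
  x = λ² - 13 - 23 = 196 - 36 ≡ 37; y = λ·(13 - 37) - 26 ≡ 7. → (37, 7)
9G: (37, 7) + (23, 2). λ = (2 - 7)/(23 - 37) ≡ 36/27 mod 41. 27⁻¹ ≡ 38 (mod 41), so λ ≡ 15.
  x = λ² - 37 - 23 = 225 - 60 ≡ 1; y = λ·(37 - 1) - 7 ≡ 0. → (1, 0)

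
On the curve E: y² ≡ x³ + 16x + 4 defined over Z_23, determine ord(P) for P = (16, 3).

2P: tangent at (16, 3): λ = (3·16² + 16)/(2·3) ≡ 2/6. 6⁻¹ ≡ 4 (mod 23) since 6·4 = 24 ≡ 1, so λ ≡ 2·4 ≡ 8.
  x = λ² - 16 - 16 = 64 - 32 ≡ 9; y = λ·(16 - 9) - 3 ≡ 7. → (9, 7)
3P: (9, 7) + (16, 3). λ = (3 - 7)/(16 - 9) ≡ 19/7 mod 23. 7⁻¹ ≡ 10 (mod 23) since 7·10 = 70 ≡ 1, so λ ≡ 6.
  x = λ² - 9 - 16 = 36 - 25 ≡ 11; y = λ·(9 - 11) - 7 ≡ 4. → (11, 4)
4P: (11, 4) + (16, 3). λ = (3 - 4)/(16 - 11) ≡ 22/5 mod 23. 5⁻¹ ≡ 14 (mod 23), so λ ≡ 9.
  x = λ² - 11 - 16 = 81 - 27 ≡ 8; y = λ·(11 - 8) - 4 ≡ 0. → (8, 0)
5P: (8, 0) + (16, 3). λ = (3 - 0)/(16 - 8) ≡ 3/8 mod 23. 8⁻¹ ≡ 3 (mod 23), so λ ≡ 9.
  x = λ² - 8 - 16 = 81 - 24 ≡ 11; y = λ·(8 - 11) - 0 ≡ 19. → (11, 19)
6P: (11, 19) + (16, 3). λ = (3 - 19)/(16 - 11) ≡ 7/5 mod 23. 5⁻¹ ≡ 14 (mod 23) since 5·14 = 70 ≡ 1, so λ ≡ 6.
  x = λ² - 11 - 16 = 36 - 27 ≡ 9; y = λ·(11 - 9) - 19 ≡ 16. → (9, 16)
7P: (9, 16) + (16, 3). λ = (3 - 16)/(16 - 9) ≡ 10/7 mod 23. 7⁻¹ ≡ 10 (mod 23), so λ ≡ 8.
  x = λ² - 9 - 16 = 64 - 25 ≡ 16; y = λ·(9 - 16) - 16 ≡ 20. → (16, 20)
8P: (16, 20) + (16, 3): same x and y₁ ≡ -y₂, so the sum is the point at infinity.
8P = the point at infinity, so the order is 8.

8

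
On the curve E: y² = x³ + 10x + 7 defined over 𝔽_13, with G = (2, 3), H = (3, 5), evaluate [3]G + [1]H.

First 3G:
Repeated addition: build up to 3G.
2G: tangent at (2, 3): λ = (3·2² + 10)/(2·3) ≡ 9/6. 6⁻¹ ≡ 11 (mod 13), so λ ≡ 9·11 ≡ 8.
  x = λ² - 2 - 2 = 64 - 4 ≡ 8; y = λ·(2 - 8) - 3 ≡ 1. → (8, 1)
3G: (8, 1) + (2, 3). λ = (3 - 1)/(2 - 8) ≡ 2/7 mod 13. 7⁻¹ ≡ 2 (mod 13), so λ ≡ 4.
  x = λ² - 8 - 2 = 16 - 10 ≡ 6; y = λ·(8 - 6) - 1 ≡ 7. → (6, 7)
3G = (6, 7).
Finally 3G + H:
(6, 7) + (3, 5). λ = (5 - 7)/(3 - 6) ≡ 11/10 mod 13. 10⁻¹ ≡ 4 (mod 13) since 10·4 = 40 ≡ 1, so λ ≡ 5.
  x = λ² - 6 - 3 = 25 - 9 ≡ 3; y = λ·(6 - 3) - 7 ≡ 8. → (3, 8)

(3, 8)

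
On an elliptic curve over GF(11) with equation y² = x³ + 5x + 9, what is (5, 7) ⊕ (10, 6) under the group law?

(5, 7) + (10, 6). λ = (6 - 7)/(10 - 5) ≡ 10/5 mod 11. 5⁻¹ ≡ 9 (mod 11), so λ ≡ 2.
  x = λ² - 5 - 10 = 4 - 15 ≡ 0; y = λ·(5 - 0) - 7 ≡ 3. → (0, 3)

(0, 3)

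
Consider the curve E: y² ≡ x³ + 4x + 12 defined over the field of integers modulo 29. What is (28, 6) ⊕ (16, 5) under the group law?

(13, 17)

(28, 6) + (16, 5). λ = (5 - 6)/(16 - 28) ≡ 28/17 mod 29. 17⁻¹ ≡ 12 (mod 29), so λ ≡ 17.
  x = λ² - 28 - 16 = 289 - 44 ≡ 13; y = λ·(28 - 13) - 6 ≡ 17. → (13, 17)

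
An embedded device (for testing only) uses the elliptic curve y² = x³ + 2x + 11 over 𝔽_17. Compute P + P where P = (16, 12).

(15, 13)

tangent at (16, 12): λ = (3·16² + 2)/(2·12) ≡ 5/7. 7⁻¹ ≡ 5 (mod 17), so λ ≡ 5·5 ≡ 8.
  x = λ² - 16 - 16 = 64 - 32 ≡ 15; y = λ·(16 - 15) - 12 ≡ 13. → (15, 13)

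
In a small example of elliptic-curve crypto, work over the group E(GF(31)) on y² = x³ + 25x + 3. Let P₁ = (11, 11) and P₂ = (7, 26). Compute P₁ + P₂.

(29, 10)

(11, 11) + (7, 26). λ = (26 - 11)/(7 - 11) ≡ 15/27 mod 31. 27⁻¹ ≡ 23 (mod 31), so λ ≡ 4.
  x = λ² - 11 - 7 = 16 - 18 ≡ 29; y = λ·(11 - 29) - 11 ≡ 10. → (29, 10)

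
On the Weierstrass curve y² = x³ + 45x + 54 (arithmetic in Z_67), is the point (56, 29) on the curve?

y² = 29² ≡ 37; x³ + 45x + 54 = 178190 ≡ 37 (mod 67). 37 = 37.

yes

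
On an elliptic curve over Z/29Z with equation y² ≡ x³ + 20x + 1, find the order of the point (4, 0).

2

2P: (4, 0) + (4, 0): same x and y₁ ≡ -y₂, so the sum is ∞.
2P = ∞, so the order is 2.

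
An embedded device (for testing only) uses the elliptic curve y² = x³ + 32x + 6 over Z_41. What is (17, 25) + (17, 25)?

(39, 37)

tangent at (17, 25): λ = (3·17² + 32)/(2·25) ≡ 38/9. 9⁻¹ ≡ 32 (mod 41), so λ ≡ 38·32 ≡ 27.
  x = λ² - 17 - 17 = 729 - 34 ≡ 39; y = λ·(17 - 39) - 25 ≡ 37. → (39, 37)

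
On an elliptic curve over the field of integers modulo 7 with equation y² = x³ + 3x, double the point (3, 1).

(2, 0)

tangent at (3, 1): λ = (3·3² + 3)/(2·1) ≡ 2/2. 2⁻¹ ≡ 4 (mod 7), so λ ≡ 2·4 ≡ 1.
  x = λ² - 3 - 3 = 1 - 6 ≡ 2; y = λ·(3 - 2) - 1 ≡ 0. → (2, 0)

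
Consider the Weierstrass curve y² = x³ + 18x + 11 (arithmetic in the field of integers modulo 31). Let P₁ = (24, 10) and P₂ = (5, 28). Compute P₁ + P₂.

(12, 8)

(24, 10) + (5, 28). λ = (28 - 10)/(5 - 24) ≡ 18/12 mod 31. 12⁻¹ ≡ 13 (mod 31), so λ ≡ 17.
  x = λ² - 24 - 5 = 289 - 29 ≡ 12; y = λ·(24 - 12) - 10 ≡ 8. → (12, 8)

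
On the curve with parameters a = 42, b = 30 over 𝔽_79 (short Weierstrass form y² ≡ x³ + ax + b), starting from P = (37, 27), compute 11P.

Repeated addition: build up to 11P.
2P: tangent at (37, 27): λ = (3·37² + 42)/(2·27) ≡ 41/54. 54⁻¹ ≡ 60 (mod 79), so λ ≡ 41·60 ≡ 11.
  x = λ² - 37 - 37 = 121 - 74 ≡ 47; y = λ·(37 - 47) - 27 ≡ 21. → (47, 21)
3P: (47, 21) + (37, 27). λ = (27 - 21)/(37 - 47) ≡ 6/69 mod 79. 69⁻¹ ≡ 71 (mod 79), so λ ≡ 31.
  x = λ² - 47 - 37 = 961 - 84 ≡ 8; y = λ·(47 - 8) - 21 ≡ 3. → (8, 3)
4P: (8, 3) + (37, 27). λ = (27 - 3)/(37 - 8) ≡ 24/29 mod 79. 29⁻¹ ≡ 30 (mod 79) since 29·30 = 870 ≡ 1, so λ ≡ 9.
  x = λ² - 8 - 37 = 81 - 45 ≡ 36; y = λ·(8 - 36) - 3 ≡ 61. → (36, 61)
5P: (36, 61) + (37, 27). λ = (27 - 61)/(37 - 36) ≡ 45/1 mod 79. 1⁻¹ ≡ 1 (mod 79), so λ ≡ 45.
  x = λ² - 36 - 37 = 2025 - 73 ≡ 56; y = λ·(36 - 56) - 61 ≡ 66. → (56, 66)
6P: (56, 66) + (37, 27). λ = (27 - 66)/(37 - 56) ≡ 40/60 mod 79. 60⁻¹ ≡ 54 (mod 79) since 60·54 = 3240 ≡ 1, so λ ≡ 27.
  x = λ² - 56 - 37 = 729 - 93 ≡ 4; y = λ·(56 - 4) - 66 ≡ 74. → (4, 74)
7P: (4, 74) + (37, 27). λ = (27 - 74)/(37 - 4) ≡ 32/33 mod 79. 33⁻¹ ≡ 12 (mod 79) since 33·12 = 396 ≡ 1, so λ ≡ 68.
  x = λ² - 4 - 37 = 4624 - 41 ≡ 1; y = λ·(4 - 1) - 74 ≡ 51. → (1, 51)
8P: (1, 51) + (37, 27). λ = (27 - 51)/(37 - 1) ≡ 55/36 mod 79. 36⁻¹ ≡ 11 (mod 79) since 36·11 = 396 ≡ 1, so λ ≡ 52.
  x = λ² - 1 - 37 = 2704 - 38 ≡ 59; y = λ·(1 - 59) - 51 ≡ 14. → (59, 14)
9P: (59, 14) + (37, 27). λ = (27 - 14)/(37 - 59) ≡ 13/57 mod 79. 57⁻¹ ≡ 61 (mod 79), so λ ≡ 3.
  x = λ² - 59 - 37 = 9 - 96 ≡ 71; y = λ·(59 - 71) - 14 ≡ 29. → (71, 29)
10P: (71, 29) + (37, 27). λ = (27 - 29)/(37 - 71) ≡ 77/45 mod 79. 45⁻¹ ≡ 72 (mod 79) since 45·72 = 3240 ≡ 1, so λ ≡ 14.
  x = λ² - 71 - 37 = 196 - 108 ≡ 9; y = λ·(71 - 9) - 29 ≡ 49. → (9, 49)
11P: (9, 49) + (37, 27). λ = (27 - 49)/(37 - 9) ≡ 57/28 mod 79. 28⁻¹ ≡ 48 (mod 79) since 28·48 = 1344 ≡ 1, so λ ≡ 50.
  x = λ² - 9 - 37 = 2500 - 46 ≡ 5; y = λ·(9 - 5) - 49 ≡ 72. → (5, 72)

(5, 72)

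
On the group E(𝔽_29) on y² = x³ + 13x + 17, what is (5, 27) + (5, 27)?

tangent at (5, 27): λ = (3·5² + 13)/(2·27) ≡ 1/25. 25⁻¹ ≡ 7 (mod 29), so λ ≡ 1·7 ≡ 7.
  x = λ² - 5 - 5 = 49 - 10 ≡ 10; y = λ·(5 - 10) - 27 ≡ 25. → (10, 25)

(10, 25)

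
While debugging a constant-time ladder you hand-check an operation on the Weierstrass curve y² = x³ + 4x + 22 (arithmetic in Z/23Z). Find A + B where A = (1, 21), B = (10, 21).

(12, 2)

(1, 21) + (10, 21). λ = (21 - 21)/(10 - 1) ≡ 0/9 mod 23. 9⁻¹ ≡ 18 (mod 23), so λ ≡ 0.
  x = λ² - 1 - 10 = 0 - 11 ≡ 12; y = λ·(1 - 12) - 21 ≡ 2. → (12, 2)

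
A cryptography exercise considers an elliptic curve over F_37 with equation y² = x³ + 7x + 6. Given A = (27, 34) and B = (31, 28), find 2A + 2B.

First 2A:
Repeated addition: build up to 2A.
2A: tangent at (27, 34): λ = (3·27² + 7)/(2·34) ≡ 11/31. 31⁻¹ ≡ 6 (mod 37) since 31·6 = 186 ≡ 1, so λ ≡ 11·6 ≡ 29.
  x = λ² - 27 - 27 = 841 - 54 ≡ 10; y = λ·(27 - 10) - 34 ≡ 15. → (10, 15)
2A = (10, 15).
Next 2B:
Repeated addition: build up to 2B.
2B: tangent at (31, 28): λ = (3·31² + 7)/(2·28) ≡ 4/19. 19⁻¹ ≡ 2 (mod 37), so λ ≡ 4·2 ≡ 8.
  x = λ² - 31 - 31 = 64 - 62 ≡ 2; y = λ·(31 - 2) - 28 ≡ 19. → (2, 19)
2B = (2, 19).
Finally 2A + 2B:
(10, 15) + (2, 19). λ = (19 - 15)/(2 - 10) ≡ 4/29 mod 37. 29⁻¹ ≡ 23 (mod 37) since 29·23 = 667 ≡ 1, so λ ≡ 18.
  x = λ² - 10 - 2 = 324 - 12 ≡ 16; y = λ·(10 - 16) - 15 ≡ 25. → (16, 25)

(16, 25)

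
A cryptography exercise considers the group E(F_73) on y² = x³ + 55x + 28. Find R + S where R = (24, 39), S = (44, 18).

(24, 39) + (44, 18). λ = (18 - 39)/(44 - 24) ≡ 52/20 mod 73. 20⁻¹ ≡ 11 (mod 73), so λ ≡ 61.
  x = λ² - 24 - 44 = 3721 - 68 ≡ 3; y = λ·(24 - 3) - 39 ≡ 1. → (3, 1)

(3, 1)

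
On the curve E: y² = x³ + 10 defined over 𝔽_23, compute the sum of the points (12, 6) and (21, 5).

(12, 6) + (21, 5). λ = (5 - 6)/(21 - 12) ≡ 22/9 mod 23. 9⁻¹ ≡ 18 (mod 23), so λ ≡ 5.
  x = λ² - 12 - 21 = 25 - 33 ≡ 15; y = λ·(12 - 15) - 6 ≡ 2. → (15, 2)

(15, 2)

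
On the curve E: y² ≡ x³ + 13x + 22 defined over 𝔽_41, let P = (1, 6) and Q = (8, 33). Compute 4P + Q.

First 4P:
Repeated addition: build up to 4P.
2P: tangent at (1, 6): λ = (3·1² + 13)/(2·6) ≡ 16/12. 12⁻¹ ≡ 24 (mod 41), so λ ≡ 16·24 ≡ 15.
  x = λ² - 1 - 1 = 225 - 2 ≡ 18; y = λ·(1 - 18) - 6 ≡ 26. → (18, 26)
3P: (18, 26) + (1, 6). λ = (6 - 26)/(1 - 18) ≡ 21/24 mod 41. 24⁻¹ ≡ 12 (mod 41) since 24·12 = 288 ≡ 1, so λ ≡ 6.
  x = λ² - 18 - 1 = 36 - 19 ≡ 17; y = λ·(18 - 17) - 26 ≡ 21. → (17, 21)
4P: (17, 21) + (1, 6). λ = (6 - 21)/(1 - 17) ≡ 26/25 mod 41. 25⁻¹ ≡ 23 (mod 41), so λ ≡ 24.
  x = λ² - 17 - 1 = 576 - 18 ≡ 25; y = λ·(17 - 25) - 21 ≡ 33. → (25, 33)
4P = (25, 33).
Finally 4P + Q:
(25, 33) + (8, 33). λ = (33 - 33)/(8 - 25) ≡ 0/24 mod 41. 24⁻¹ ≡ 12 (mod 41), so λ ≡ 0.
  x = λ² - 25 - 8 = 0 - 33 ≡ 8; y = λ·(25 - 8) - 33 ≡ 8. → (8, 8)

(8, 8)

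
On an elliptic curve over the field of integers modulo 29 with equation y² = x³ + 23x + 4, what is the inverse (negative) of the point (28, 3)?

(28, 26)

-(28, 3) = (28, -3 mod 29) = (28, 26).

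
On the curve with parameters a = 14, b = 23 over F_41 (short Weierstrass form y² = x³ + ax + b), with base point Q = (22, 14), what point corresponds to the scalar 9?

Double-and-add on 9 = (1001)₂. Start with Q = (22, 14) for the leading 1-bit.
double: tangent at (22, 14): λ = (3·22² + 14)/(2·14) ≡ 31/28. 28⁻¹ ≡ 22 (mod 41) since 28·22 = 616 ≡ 1, so λ ≡ 31·22 ≡ 26.
  x = λ² - 22 - 22 = 676 - 44 ≡ 17; y = λ·(22 - 17) - 14 ≡ 34. → (17, 34)
double: tangent at (17, 34): λ = (3·17² + 14)/(2·34) ≡ 20/27. 27⁻¹ ≡ 38 (mod 41), so λ ≡ 20·38 ≡ 22.
  x = λ² - 17 - 17 = 484 - 34 ≡ 40; y = λ·(17 - 40) - 34 ≡ 34. → (40, 34)
double: tangent at (40, 34): λ = (3·40² + 14)/(2·34) ≡ 17/27. 27⁻¹ ≡ 38 (mod 41) since 27·38 = 1026 ≡ 1, so λ ≡ 17·38 ≡ 31.
  x = λ² - 40 - 40 = 961 - 80 ≡ 20; y = λ·(40 - 20) - 34 ≡ 12. → (20, 12)
add Q: (20, 12) + (22, 14). λ = (14 - 12)/(22 - 20) ≡ 2/2 mod 41. 2⁻¹ ≡ 21 (mod 41), so λ ≡ 1.
  x = λ² - 20 - 22 = 1 - 42 ≡ 0; y = λ·(20 - 0) - 12 ≡ 8. → (0, 8)

(0, 8)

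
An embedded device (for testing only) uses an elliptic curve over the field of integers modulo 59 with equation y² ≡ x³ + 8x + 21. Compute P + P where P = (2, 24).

tangent at (2, 24): λ = (3·2² + 8)/(2·24) ≡ 20/48. 48⁻¹ ≡ 16 (mod 59) since 48·16 = 768 ≡ 1, so λ ≡ 20·16 ≡ 25.
  x = λ² - 2 - 2 = 625 - 4 ≡ 31; y = λ·(2 - 31) - 24 ≡ 18. → (31, 18)

(31, 18)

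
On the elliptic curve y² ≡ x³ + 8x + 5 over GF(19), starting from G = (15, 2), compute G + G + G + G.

(15, 17)

Double-and-add on 4 = (100)₂. Start with G = (15, 2) for the leading 1-bit.
double: tangent at (15, 2): λ = (3·15² + 8)/(2·2) ≡ 18/4. 4⁻¹ ≡ 5 (mod 19), so λ ≡ 18·5 ≡ 14.
  x = λ² - 15 - 15 = 196 - 30 ≡ 14; y = λ·(15 - 14) - 2 ≡ 12. → (14, 12)
double: tangent at (14, 12): λ = (3·14² + 8)/(2·12) ≡ 7/5. 5⁻¹ ≡ 4 (mod 19) since 5·4 = 20 ≡ 1, so λ ≡ 7·4 ≡ 9.
  x = λ² - 14 - 14 = 81 - 28 ≡ 15; y = λ·(14 - 15) - 12 ≡ 17. → (15, 17)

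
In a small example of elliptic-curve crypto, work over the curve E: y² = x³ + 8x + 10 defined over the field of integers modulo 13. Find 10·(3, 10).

Write P = (3, 10).
Repeated addition: build up to 10P.
2P: tangent at (3, 10): λ = (3·3² + 8)/(2·10) ≡ 9/7. 7⁻¹ ≡ 2 (mod 13), so λ ≡ 9·2 ≡ 5.
  x = λ² - 3 - 3 = 25 - 6 ≡ 6; y = λ·(3 - 6) - 10 ≡ 1. → (6, 1)
3P: (6, 1) + (3, 10). λ = (10 - 1)/(3 - 6) ≡ 9/10 mod 13. 10⁻¹ ≡ 4 (mod 13), so λ ≡ 10.
  x = λ² - 6 - 3 = 100 - 9 ≡ 0; y = λ·(6 - 0) - 1 ≡ 7. → (0, 7)
4P: (0, 7) + (3, 10). λ = (10 - 7)/(3 - 0) ≡ 3/3 mod 13. 3⁻¹ ≡ 9 (mod 13) since 3·9 = 27 ≡ 1, so λ ≡ 1.
  x = λ² - 0 - 3 = 1 - 3 ≡ 11; y = λ·(0 - 11) - 7 ≡ 8. → (11, 8)
5P: (11, 8) + (3, 10). λ = (10 - 8)/(3 - 11) ≡ 2/5 mod 13. 5⁻¹ ≡ 8 (mod 13) since 5·8 = 40 ≡ 1, so λ ≡ 3.
  x = λ² - 11 - 3 = 9 - 14 ≡ 8; y = λ·(11 - 8) - 8 ≡ 1. → (8, 1)
6P: (8, 1) + (3, 10). λ = (10 - 1)/(3 - 8) ≡ 9/8 mod 13. 8⁻¹ ≡ 5 (mod 13) since 8·5 = 40 ≡ 1, so λ ≡ 6.
  x = λ² - 8 - 3 = 36 - 11 ≡ 12; y = λ·(8 - 12) - 1 ≡ 1. → (12, 1)
7P: (12, 1) + (3, 10). λ = (10 - 1)/(3 - 12) ≡ 9/4 mod 13. 4⁻¹ ≡ 10 (mod 13), so λ ≡ 12.
  x = λ² - 12 - 3 = 144 - 15 ≡ 12; y = λ·(12 - 12) - 1 ≡ 12. → (12, 12)
8P: (12, 12) + (3, 10). λ = (10 - 12)/(3 - 12) ≡ 11/4 mod 13. 4⁻¹ ≡ 10 (mod 13), so λ ≡ 6.
  x = λ² - 12 - 3 = 36 - 15 ≡ 8; y = λ·(12 - 8) - 12 ≡ 12. → (8, 12)
9P: (8, 12) + (3, 10). λ = (10 - 12)/(3 - 8) ≡ 11/8 mod 13. 8⁻¹ ≡ 5 (mod 13), so λ ≡ 3.
  x = λ² - 8 - 3 = 9 - 11 ≡ 11; y = λ·(8 - 11) - 12 ≡ 5. → (11, 5)
10P: (11, 5) + (3, 10). λ = (10 - 5)/(3 - 11) ≡ 5/5 mod 13. 5⁻¹ ≡ 8 (mod 13) since 5·8 = 40 ≡ 1, so λ ≡ 1.
  x = λ² - 11 - 3 = 1 - 14 ≡ 0; y = λ·(11 - 0) - 5 ≡ 6. → (0, 6)

(0, 6)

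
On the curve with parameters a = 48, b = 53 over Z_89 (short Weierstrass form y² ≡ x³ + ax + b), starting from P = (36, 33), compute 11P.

Double-and-add on 11 = (1011)₂. Start with P = (36, 33) for the leading 1-bit.
double: tangent at (36, 33): λ = (3·36² + 48)/(2·33) ≡ 20/66. 66⁻¹ ≡ 58 (mod 89), so λ ≡ 20·58 ≡ 3.
  x = λ² - 36 - 36 = 9 - 72 ≡ 26; y = λ·(36 - 26) - 33 ≡ 86. → (26, 86)
double: tangent at (26, 86): λ = (3·26² + 48)/(2·86) ≡ 29/83. 83⁻¹ ≡ 74 (mod 89), so λ ≡ 29·74 ≡ 10.
  x = λ² - 26 - 26 = 100 - 52 ≡ 48; y = λ·(26 - 48) - 86 ≡ 50. → (48, 50)
add P: (48, 50) + (36, 33). λ = (33 - 50)/(36 - 48) ≡ 72/77 mod 89. 77⁻¹ ≡ 37 (mod 89) since 77·37 = 2849 ≡ 1, so λ ≡ 83.
  x = λ² - 48 - 36 = 6889 - 84 ≡ 41; y = λ·(48 - 41) - 50 ≡ 86. → (41, 86)
double: tangent at (41, 86): λ = (3·41² + 48)/(2·86) ≡ 18/83. 83⁻¹ ≡ 74 (mod 89), so λ ≡ 18·74 ≡ 86.
  x = λ² - 41 - 41 = 7396 - 82 ≡ 16; y = λ·(41 - 16) - 86 ≡ 17. → (16, 17)
add P: (16, 17) + (36, 33). λ = (33 - 17)/(36 - 16) ≡ 16/20 mod 89. 20⁻¹ ≡ 49 (mod 89) since 20·49 = 980 ≡ 1, so λ ≡ 72.
  x = λ² - 16 - 36 = 5184 - 52 ≡ 59; y = λ·(16 - 59) - 17 ≡ 2. → (59, 2)

(59, 2)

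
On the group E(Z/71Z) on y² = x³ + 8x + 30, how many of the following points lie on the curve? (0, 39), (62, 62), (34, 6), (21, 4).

(0, 39): 39² ≡ 30, rhs ≡ 30 → on.
(62, 62): 62² ≡ 10, rhs ≡ 10 → on.
(34, 6): 6² ≡ 36, rhs ≡ 59 → off.
(21, 4): 4² ≡ 16, rhs ≡ 16 → on.

3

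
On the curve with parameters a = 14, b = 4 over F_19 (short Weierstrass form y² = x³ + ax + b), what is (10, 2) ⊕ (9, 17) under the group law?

(10, 2) + (9, 17). λ = (17 - 2)/(9 - 10) ≡ 15/18 mod 19. 18⁻¹ ≡ 18 (mod 19), so λ ≡ 4.
  x = λ² - 10 - 9 = 16 - 19 ≡ 16; y = λ·(10 - 16) - 2 ≡ 12. → (16, 12)

(16, 12)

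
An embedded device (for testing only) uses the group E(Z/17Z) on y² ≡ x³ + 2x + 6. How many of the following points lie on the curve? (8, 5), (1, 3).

(8, 5): 5² ≡ 8, rhs ≡ 7 → off.
(1, 3): 3² ≡ 9, rhs ≡ 9 → on.

1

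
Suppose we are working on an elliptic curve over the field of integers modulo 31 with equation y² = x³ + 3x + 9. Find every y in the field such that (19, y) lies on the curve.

none

x³ + 3x + 9 = 6925 ≡ 12 (mod 31).
12 is a non-residue mod 31; no y exists.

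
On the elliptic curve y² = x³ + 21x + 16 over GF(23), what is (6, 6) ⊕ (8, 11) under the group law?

(21, 14)

(6, 6) + (8, 11). λ = (11 - 6)/(8 - 6) ≡ 5/2 mod 23. 2⁻¹ ≡ 12 (mod 23), so λ ≡ 14.
  x = λ² - 6 - 8 = 196 - 14 ≡ 21; y = λ·(6 - 21) - 6 ≡ 14. → (21, 14)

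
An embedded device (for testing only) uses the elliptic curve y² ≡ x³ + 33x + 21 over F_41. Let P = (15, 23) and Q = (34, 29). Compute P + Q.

(8, 31)

(15, 23) + (34, 29). λ = (29 - 23)/(34 - 15) ≡ 6/19 mod 41. 19⁻¹ ≡ 13 (mod 41), so λ ≡ 37.
  x = λ² - 15 - 34 = 1369 - 49 ≡ 8; y = λ·(15 - 8) - 23 ≡ 31. → (8, 31)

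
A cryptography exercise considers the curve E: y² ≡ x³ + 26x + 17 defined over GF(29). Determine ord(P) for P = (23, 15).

2P: tangent at (23, 15): λ = (3·23² + 26)/(2·15) ≡ 18/1. 1⁻¹ ≡ 1 (mod 29) since 1·1 = 1 ≡ 1, so λ ≡ 18·1 ≡ 18.
  x = λ² - 23 - 23 = 324 - 46 ≡ 17; y = λ·(23 - 17) - 15 ≡ 6. → (17, 6)
3P: (17, 6) + (23, 15). λ = (15 - 6)/(23 - 17) ≡ 9/6 mod 29. 6⁻¹ ≡ 5 (mod 29) since 6·5 = 30 ≡ 1, so λ ≡ 16.
  x = λ² - 17 - 23 = 256 - 40 ≡ 13; y = λ·(17 - 13) - 6 ≡ 0. → (13, 0)
4P: (13, 0) + (23, 15). λ = (15 - 0)/(23 - 13) ≡ 15/10 mod 29. 10⁻¹ ≡ 3 (mod 29), so λ ≡ 16.
  x = λ² - 13 - 23 = 256 - 36 ≡ 17; y = λ·(13 - 17) - 0 ≡ 23. → (17, 23)
5P: (17, 23) + (23, 15). λ = (15 - 23)/(23 - 17) ≡ 21/6 mod 29. 6⁻¹ ≡ 5 (mod 29), so λ ≡ 18.
  x = λ² - 17 - 23 = 324 - 40 ≡ 23; y = λ·(17 - 23) - 23 ≡ 14. → (23, 14)
6P: (23, 14) + (23, 15): same x and y₁ ≡ -y₂, so the sum is 𝒪.
6P = 𝒪, so the order is 6.

6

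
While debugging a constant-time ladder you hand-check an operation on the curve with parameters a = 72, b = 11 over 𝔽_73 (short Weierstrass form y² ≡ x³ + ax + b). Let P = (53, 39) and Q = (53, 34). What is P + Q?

O

The two points share x = 53 and their y-coordinates satisfy 39 + 34 ≡ 0 (mod 73), so they are inverses. Their sum is 𝒪.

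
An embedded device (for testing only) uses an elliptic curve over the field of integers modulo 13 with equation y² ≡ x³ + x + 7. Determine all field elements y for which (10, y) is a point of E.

4, 9

x³ + 1x + 7 = 1017 ≡ 3 (mod 13).
Square roots of 3 mod 13: 4 and 9 (since 4² = 16 ≡ 3).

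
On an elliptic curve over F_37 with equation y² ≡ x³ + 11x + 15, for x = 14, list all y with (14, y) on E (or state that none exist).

8, 29

x³ + 11x + 15 = 2913 ≡ 27 (mod 37).
Square roots of 27 mod 37: 8 and 29 (since 8² = 64 ≡ 27).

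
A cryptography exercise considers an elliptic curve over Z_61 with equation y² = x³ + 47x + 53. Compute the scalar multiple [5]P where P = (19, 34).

(19, 27)

Double-and-add on 5 = (101)₂. Start with P = (19, 34) for the leading 1-bit.
double: tangent at (19, 34): λ = (3·19² + 47)/(2·34) ≡ 32/7. 7⁻¹ ≡ 35 (mod 61), so λ ≡ 32·35 ≡ 22.
  x = λ² - 19 - 19 = 484 - 38 ≡ 19; y = λ·(19 - 19) - 34 ≡ 27. → (19, 27)
double: tangent at (19, 27): λ = (3·19² + 47)/(2·27) ≡ 32/54. 54⁻¹ ≡ 26 (mod 61) since 54·26 = 1404 ≡ 1, so λ ≡ 32·26 ≡ 39.
  x = λ² - 19 - 19 = 1521 - 38 ≡ 19; y = λ·(19 - 19) - 27 ≡ 34. → (19, 34)
add P: tangent at (19, 34): λ = (3·19² + 47)/(2·34) ≡ 32/7. 7⁻¹ ≡ 35 (mod 61) since 7·35 = 245 ≡ 1, so λ ≡ 32·35 ≡ 22.
  x = λ² - 19 - 19 = 484 - 38 ≡ 19; y = λ·(19 - 19) - 34 ≡ 27. → (19, 27)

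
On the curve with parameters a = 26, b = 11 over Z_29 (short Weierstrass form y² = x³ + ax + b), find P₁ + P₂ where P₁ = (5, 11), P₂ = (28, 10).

(21, 25)

(5, 11) + (28, 10). λ = (10 - 11)/(28 - 5) ≡ 28/23 mod 29. 23⁻¹ ≡ 24 (mod 29), so λ ≡ 5.
  x = λ² - 5 - 28 = 25 - 33 ≡ 21; y = λ·(5 - 21) - 11 ≡ 25. → (21, 25)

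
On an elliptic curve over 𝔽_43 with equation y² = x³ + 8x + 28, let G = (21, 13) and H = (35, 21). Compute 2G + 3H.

(22, 39)

First 2G:
Repeated addition: build up to 2G.
2G: tangent at (21, 13): λ = (3·21² + 8)/(2·13) ≡ 41/26. 26⁻¹ ≡ 5 (mod 43), so λ ≡ 41·5 ≡ 33.
  x = λ² - 21 - 21 = 1089 - 42 ≡ 15; y = λ·(21 - 15) - 13 ≡ 13. → (15, 13)
2G = (15, 13).
Next 3H:
Repeated addition: build up to 3H.
2H: tangent at (35, 21): λ = (3·35² + 8)/(2·21) ≡ 28/42. 42⁻¹ ≡ 42 (mod 43) since 42·42 = 1764 ≡ 1, so λ ≡ 28·42 ≡ 15.
  x = λ² - 35 - 35 = 225 - 70 ≡ 26; y = λ·(35 - 26) - 21 ≡ 28. → (26, 28)
3H: (26, 28) + (35, 21). λ = (21 - 28)/(35 - 26) ≡ 36/9 mod 43. 9⁻¹ ≡ 24 (mod 43), so λ ≡ 4.
  x = λ² - 26 - 35 = 16 - 61 ≡ 41; y = λ·(26 - 41) - 28 ≡ 41. → (41, 41)
3H = (41, 41).
Finally 2G + 3H:
(15, 13) + (41, 41). λ = (41 - 13)/(41 - 15) ≡ 28/26 mod 43. 26⁻¹ ≡ 5 (mod 43), so λ ≡ 11.
  x = λ² - 15 - 41 = 121 - 56 ≡ 22; y = λ·(15 - 22) - 13 ≡ 39. → (22, 39)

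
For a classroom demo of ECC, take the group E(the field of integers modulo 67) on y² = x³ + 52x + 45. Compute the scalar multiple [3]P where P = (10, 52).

Repeated addition: build up to 3P.
2P: tangent at (10, 52): λ = (3·10² + 52)/(2·52) ≡ 17/37. 37⁻¹ ≡ 29 (mod 67) since 37·29 = 1073 ≡ 1, so λ ≡ 17·29 ≡ 24.
  x = λ² - 10 - 10 = 576 - 20 ≡ 20; y = λ·(10 - 20) - 52 ≡ 43. → (20, 43)
3P: (20, 43) + (10, 52). λ = (52 - 43)/(10 - 20) ≡ 9/57 mod 67. 57⁻¹ ≡ 20 (mod 67), so λ ≡ 46.
  x = λ² - 20 - 10 = 2116 - 30 ≡ 9; y = λ·(20 - 9) - 43 ≡ 61. → (9, 61)

(9, 61)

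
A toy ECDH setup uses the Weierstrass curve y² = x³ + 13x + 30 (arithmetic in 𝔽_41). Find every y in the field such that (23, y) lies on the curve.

14, 27

x³ + 13x + 30 = 12496 ≡ 32 (mod 41).
Square roots of 32 mod 41: 14 and 27 (since 14² = 196 ≡ 32).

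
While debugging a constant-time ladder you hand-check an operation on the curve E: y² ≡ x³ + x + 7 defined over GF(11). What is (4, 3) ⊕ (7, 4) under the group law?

(4, 3) + (7, 4). λ = (4 - 3)/(7 - 4) ≡ 1/3 mod 11. 3⁻¹ ≡ 4 (mod 11), so λ ≡ 4.
  x = λ² - 4 - 7 = 16 - 11 ≡ 5; y = λ·(4 - 5) - 3 ≡ 4. → (5, 4)

(5, 4)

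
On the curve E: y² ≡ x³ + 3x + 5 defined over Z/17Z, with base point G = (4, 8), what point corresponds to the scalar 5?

Double-and-add on 5 = (101)₂. Start with G = (4, 8) for the leading 1-bit.
double: tangent at (4, 8): λ = (3·4² + 3)/(2·8) ≡ 0/16. 16⁻¹ ≡ 16 (mod 17), so λ ≡ 0·16 ≡ 0.
  x = λ² - 4 - 4 = 0 - 8 ≡ 9; y = λ·(4 - 9) - 8 ≡ 9. → (9, 9)
double: tangent at (9, 9): λ = (3·9² + 3)/(2·9) ≡ 8/1. 1⁻¹ ≡ 1 (mod 17), so λ ≡ 8·1 ≡ 8.
  x = λ² - 9 - 9 = 64 - 18 ≡ 12; y = λ·(9 - 12) - 9 ≡ 1. → (12, 1)
add G: (12, 1) + (4, 8). λ = (8 - 1)/(4 - 12) ≡ 7/9 mod 17. 9⁻¹ ≡ 2 (mod 17), so λ ≡ 14.
  x = λ² - 12 - 4 = 196 - 16 ≡ 10; y = λ·(12 - 10) - 1 ≡ 10. → (10, 10)

(10, 10)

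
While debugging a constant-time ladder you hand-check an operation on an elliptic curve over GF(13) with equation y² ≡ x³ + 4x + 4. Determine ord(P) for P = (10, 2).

3

2P: tangent at (10, 2): λ = (3·10² + 4)/(2·2) ≡ 5/4. 4⁻¹ ≡ 10 (mod 13) since 4·10 = 40 ≡ 1, so λ ≡ 5·10 ≡ 11.
  x = λ² - 10 - 10 = 121 - 20 ≡ 10; y = λ·(10 - 10) - 2 ≡ 11. → (10, 11)
3P: (10, 11) + (10, 2): same x and y₁ ≡ -y₂, so the sum is O.
3P = O, so the order is 3.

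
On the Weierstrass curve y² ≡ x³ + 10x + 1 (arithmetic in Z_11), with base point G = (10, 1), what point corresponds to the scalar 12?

Repeated addition: build up to 12G.
2G: tangent at (10, 1): λ = (3·10² + 10)/(2·1) ≡ 2/2. 2⁻¹ ≡ 6 (mod 11), so λ ≡ 2·6 ≡ 1.
  x = λ² - 10 - 10 = 1 - 20 ≡ 3; y = λ·(10 - 3) - 1 ≡ 6. → (3, 6)
3G: (3, 6) + (10, 1). λ = (1 - 6)/(10 - 3) ≡ 6/7 mod 11. 7⁻¹ ≡ 8 (mod 11) since 7·8 = 56 ≡ 1, so λ ≡ 4.
  x = λ² - 3 - 10 = 16 - 13 ≡ 3; y = λ·(3 - 3) - 6 ≡ 5. → (3, 5)
4G: (3, 5) + (10, 1). λ = (1 - 5)/(10 - 3) ≡ 7/7 mod 11. 7⁻¹ ≡ 8 (mod 11), so λ ≡ 1.
  x = λ² - 3 - 10 = 1 - 13 ≡ 10; y = λ·(3 - 10) - 5 ≡ 10. → (10, 10)
5G: (10, 10) + (10, 1): same x and y₁ ≡ -y₂, so the sum is O.
6G: O + (10, 1) = (10, 1) (identity).
7G: tangent at (10, 1): λ = (3·10² + 10)/(2·1) ≡ 2/2. 2⁻¹ ≡ 6 (mod 11) since 2·6 = 12 ≡ 1, so λ ≡ 2·6 ≡ 1.
  x = λ² - 10 - 10 = 1 - 20 ≡ 3; y = λ·(10 - 3) - 1 ≡ 6. → (3, 6)
8G: (3, 6) + (10, 1). λ = (1 - 6)/(10 - 3) ≡ 6/7 mod 11. 7⁻¹ ≡ 8 (mod 11) since 7·8 = 56 ≡ 1, so λ ≡ 4.
  x = λ² - 3 - 10 = 16 - 13 ≡ 3; y = λ·(3 - 3) - 6 ≡ 5. → (3, 5)
9G: (3, 5) + (10, 1). λ = (1 - 5)/(10 - 3) ≡ 7/7 mod 11. 7⁻¹ ≡ 8 (mod 11) since 7·8 = 56 ≡ 1, so λ ≡ 1.
  x = λ² - 3 - 10 = 1 - 13 ≡ 10; y = λ·(3 - 10) - 5 ≡ 10. → (10, 10)
10G: (10, 10) + (10, 1): same x and y₁ ≡ -y₂, so the sum is O.
11G: O + (10, 1) = (10, 1) (identity).
12G: tangent at (10, 1): λ = (3·10² + 10)/(2·1) ≡ 2/2. 2⁻¹ ≡ 6 (mod 11), so λ ≡ 2·6 ≡ 1.
  x = λ² - 10 - 10 = 1 - 20 ≡ 3; y = λ·(10 - 3) - 1 ≡ 6. → (3, 6)

(3, 6)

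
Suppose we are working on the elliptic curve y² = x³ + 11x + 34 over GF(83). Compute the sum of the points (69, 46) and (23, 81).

(69, 46) + (23, 81). λ = (81 - 46)/(23 - 69) ≡ 35/37 mod 83. 37⁻¹ ≡ 9 (mod 83), so λ ≡ 66.
  x = λ² - 69 - 23 = 4356 - 92 ≡ 31; y = λ·(69 - 31) - 46 ≡ 55. → (31, 55)

(31, 55)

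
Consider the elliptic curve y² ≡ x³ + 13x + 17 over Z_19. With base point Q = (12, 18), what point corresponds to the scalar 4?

Repeated addition: build up to 4Q.
2Q: tangent at (12, 18): λ = (3·12² + 13)/(2·18) ≡ 8/17. 17⁻¹ ≡ 9 (mod 19) since 17·9 = 153 ≡ 1, so λ ≡ 8·9 ≡ 15.
  x = λ² - 12 - 12 = 225 - 24 ≡ 11; y = λ·(12 - 11) - 18 ≡ 16. → (11, 16)
3Q: (11, 16) + (12, 18). λ = (18 - 16)/(12 - 11) ≡ 2/1 mod 19. 1⁻¹ ≡ 1 (mod 19), so λ ≡ 2.
  x = λ² - 11 - 12 = 4 - 23 ≡ 0; y = λ·(11 - 0) - 16 ≡ 6. → (0, 6)
4Q: (0, 6) + (12, 18). λ = (18 - 6)/(12 - 0) ≡ 12/12 mod 19. 12⁻¹ ≡ 8 (mod 19), so λ ≡ 1.
  x = λ² - 0 - 12 = 1 - 12 ≡ 8; y = λ·(0 - 8) - 6 ≡ 5. → (8, 5)

(8, 5)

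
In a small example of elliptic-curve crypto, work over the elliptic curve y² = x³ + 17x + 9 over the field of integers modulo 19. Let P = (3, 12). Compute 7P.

Repeated addition: build up to 7P.
2P: tangent at (3, 12): λ = (3·3² + 17)/(2·12) ≡ 6/5. 5⁻¹ ≡ 4 (mod 19), so λ ≡ 6·4 ≡ 5.
  x = λ² - 3 - 3 = 25 - 6 ≡ 0; y = λ·(3 - 0) - 12 ≡ 3. → (0, 3)
3P: (0, 3) + (3, 12). λ = (12 - 3)/(3 - 0) ≡ 9/3 mod 19. 3⁻¹ ≡ 13 (mod 19), so λ ≡ 3.
  x = λ² - 0 - 3 = 9 - 3 ≡ 6; y = λ·(0 - 6) - 3 ≡ 17. → (6, 17)
4P: (6, 17) + (3, 12). λ = (12 - 17)/(3 - 6) ≡ 14/16 mod 19. 16⁻¹ ≡ 6 (mod 19), so λ ≡ 8.
  x = λ² - 6 - 3 = 64 - 9 ≡ 17; y = λ·(6 - 17) - 17 ≡ 9. → (17, 9)
5P: (17, 9) + (3, 12). λ = (12 - 9)/(3 - 17) ≡ 3/5 mod 19. 5⁻¹ ≡ 4 (mod 19), so λ ≡ 12.
  x = λ² - 17 - 3 = 144 - 20 ≡ 10; y = λ·(17 - 10) - 9 ≡ 18. → (10, 18)
6P: (10, 18) + (3, 12). λ = (12 - 18)/(3 - 10) ≡ 13/12 mod 19. 12⁻¹ ≡ 8 (mod 19), so λ ≡ 9.
  x = λ² - 10 - 3 = 81 - 13 ≡ 11; y = λ·(10 - 11) - 18 ≡ 11. → (11, 11)
7P: (11, 11) + (3, 12). λ = (12 - 11)/(3 - 11) ≡ 1/11 mod 19. 11⁻¹ ≡ 7 (mod 19) since 11·7 = 77 ≡ 1, so λ ≡ 7.
  x = λ² - 11 - 3 = 49 - 14 ≡ 16; y = λ·(11 - 16) - 11 ≡ 11. → (16, 11)

(16, 11)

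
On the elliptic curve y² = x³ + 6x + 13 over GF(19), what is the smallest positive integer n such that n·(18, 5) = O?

2P: tangent at (18, 5): λ = (3·18² + 6)/(2·5) ≡ 9/10. 10⁻¹ ≡ 2 (mod 19) since 10·2 = 20 ≡ 1, so λ ≡ 9·2 ≡ 18.
  x = λ² - 18 - 18 = 324 - 36 ≡ 3; y = λ·(18 - 3) - 5 ≡ 18. → (3, 18)
3P: (3, 18) + (18, 5). λ = (5 - 18)/(18 - 3) ≡ 6/15 mod 19. 15⁻¹ ≡ 14 (mod 19), so λ ≡ 8.
  x = λ² - 3 - 18 = 64 - 21 ≡ 5; y = λ·(3 - 5) - 18 ≡ 4. → (5, 4)
4P: (5, 4) + (18, 5). λ = (5 - 4)/(18 - 5) ≡ 1/13 mod 19. 13⁻¹ ≡ 3 (mod 19) since 13·3 = 39 ≡ 1, so λ ≡ 3.
  x = λ² - 5 - 18 = 9 - 23 ≡ 5; y = λ·(5 - 5) - 4 ≡ 15. → (5, 15)
5P: (5, 15) + (18, 5). λ = (5 - 15)/(18 - 5) ≡ 9/13 mod 19. 13⁻¹ ≡ 3 (mod 19) since 13·3 = 39 ≡ 1, so λ ≡ 8.
  x = λ² - 5 - 18 = 64 - 23 ≡ 3; y = λ·(5 - 3) - 15 ≡ 1. → (3, 1)
6P: (3, 1) + (18, 5). λ = (5 - 1)/(18 - 3) ≡ 4/15 mod 19. 15⁻¹ ≡ 14 (mod 19) since 15·14 = 210 ≡ 1, so λ ≡ 18.
  x = λ² - 3 - 18 = 324 - 21 ≡ 18; y = λ·(3 - 18) - 1 ≡ 14. → (18, 14)
7P: (18, 14) + (18, 5): same x and y₁ ≡ -y₂, so the sum is O.
7P = O, so the order is 7.

7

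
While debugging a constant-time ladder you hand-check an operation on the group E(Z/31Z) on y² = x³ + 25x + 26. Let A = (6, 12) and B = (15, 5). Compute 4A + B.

(3, 29)

First 4A:
Double-and-add on 4 = (100)₂. Start with A = (6, 12) for the leading 1-bit.
double: tangent at (6, 12): λ = (3·6² + 25)/(2·12) ≡ 9/24. 24⁻¹ ≡ 22 (mod 31) since 24·22 = 528 ≡ 1, so λ ≡ 9·22 ≡ 12.
  x = λ² - 6 - 6 = 144 - 12 ≡ 8; y = λ·(6 - 8) - 12 ≡ 26. → (8, 26)
double: tangent at (8, 26): λ = (3·8² + 25)/(2·26) ≡ 0/21. 21⁻¹ ≡ 3 (mod 31) since 21·3 = 63 ≡ 1, so λ ≡ 0·3 ≡ 0.
  x = λ² - 8 - 8 = 0 - 16 ≡ 15; y = λ·(8 - 15) - 26 ≡ 5. → (15, 5)
4A = (15, 5).
Finally 4A + B:
tangent at (15, 5): λ = (3·15² + 25)/(2·5) ≡ 18/10. 10⁻¹ ≡ 28 (mod 31) since 10·28 = 280 ≡ 1, so λ ≡ 18·28 ≡ 8.
  x = λ² - 15 - 15 = 64 - 30 ≡ 3; y = λ·(15 - 3) - 5 ≡ 29. → (3, 29)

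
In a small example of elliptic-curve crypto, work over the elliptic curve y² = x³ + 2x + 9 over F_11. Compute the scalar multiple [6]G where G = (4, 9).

(4, 9)

Double-and-add on 6 = (110)₂. Start with G = (4, 9) for the leading 1-bit.
double: tangent at (4, 9): λ = (3·4² + 2)/(2·9) ≡ 6/7. 7⁻¹ ≡ 8 (mod 11), so λ ≡ 6·8 ≡ 4.
  x = λ² - 4 - 4 = 16 - 8 ≡ 8; y = λ·(4 - 8) - 9 ≡ 8. → (8, 8)
add G: (8, 8) + (4, 9). λ = (9 - 8)/(4 - 8) ≡ 1/7 mod 11. 7⁻¹ ≡ 8 (mod 11), so λ ≡ 8.
  x = λ² - 8 - 4 = 64 - 12 ≡ 8; y = λ·(8 - 8) - 8 ≡ 3. → (8, 3)
double: tangent at (8, 3): λ = (3·8² + 2)/(2·3) ≡ 7/6. 6⁻¹ ≡ 2 (mod 11) since 6·2 = 12 ≡ 1, so λ ≡ 7·2 ≡ 3.
  x = λ² - 8 - 8 = 9 - 16 ≡ 4; y = λ·(8 - 4) - 3 ≡ 9. → (4, 9)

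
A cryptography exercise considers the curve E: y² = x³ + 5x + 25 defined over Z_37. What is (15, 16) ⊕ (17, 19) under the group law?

(15, 16) + (17, 19). λ = (19 - 16)/(17 - 15) ≡ 3/2 mod 37. 2⁻¹ ≡ 19 (mod 37), so λ ≡ 20.
  x = λ² - 15 - 17 = 400 - 32 ≡ 35; y = λ·(15 - 35) - 16 ≡ 28. → (35, 28)

(35, 28)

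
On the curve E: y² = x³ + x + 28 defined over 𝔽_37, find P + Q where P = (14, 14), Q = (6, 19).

(14, 14) + (6, 19). λ = (19 - 14)/(6 - 14) ≡ 5/29 mod 37. 29⁻¹ ≡ 23 (mod 37), so λ ≡ 4.
  x = λ² - 14 - 6 = 16 - 20 ≡ 33; y = λ·(14 - 33) - 14 ≡ 21. → (33, 21)

(33, 21)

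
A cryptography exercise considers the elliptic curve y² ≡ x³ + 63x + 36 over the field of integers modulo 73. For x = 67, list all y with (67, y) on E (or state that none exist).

x³ + 63x + 36 = 305020 ≡ 26 (mod 73).
26 is a non-residue mod 73; no y exists.

none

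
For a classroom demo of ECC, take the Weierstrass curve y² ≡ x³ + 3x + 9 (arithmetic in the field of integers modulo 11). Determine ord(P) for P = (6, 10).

2P: tangent at (6, 10): λ = (3·6² + 3)/(2·10) ≡ 1/9. 9⁻¹ ≡ 5 (mod 11), so λ ≡ 1·5 ≡ 5.
  x = λ² - 6 - 6 = 25 - 12 ≡ 2; y = λ·(6 - 2) - 10 ≡ 10. → (2, 10)
3P: (2, 10) + (6, 10). λ = (10 - 10)/(6 - 2) ≡ 0/4 mod 11. 4⁻¹ ≡ 3 (mod 11), so λ ≡ 0.
  x = λ² - 2 - 6 = 0 - 8 ≡ 3; y = λ·(2 - 3) - 10 ≡ 1. → (3, 1)
4P: (3, 1) + (6, 10). λ = (10 - 1)/(6 - 3) ≡ 9/3 mod 11. 3⁻¹ ≡ 4 (mod 11) since 3·4 = 12 ≡ 1, so λ ≡ 3.
  x = λ² - 3 - 6 = 9 - 9 ≡ 0; y = λ·(3 - 0) - 1 ≡ 8. → (0, 8)
5P: (0, 8) + (6, 10). λ = (10 - 8)/(6 - 0) ≡ 2/6 mod 11. 6⁻¹ ≡ 2 (mod 11), so λ ≡ 4.
  x = λ² - 0 - 6 = 16 - 6 ≡ 10; y = λ·(0 - 10) - 8 ≡ 7. → (10, 7)
6P: (10, 7) + (6, 10). λ = (10 - 7)/(6 - 10) ≡ 3/7 mod 11. 7⁻¹ ≡ 8 (mod 11) since 7·8 = 56 ≡ 1, so λ ≡ 2.
  x = λ² - 10 - 6 = 4 - 16 ≡ 10; y = λ·(10 - 10) - 7 ≡ 4. → (10, 4)
7P: (10, 4) + (6, 10). λ = (10 - 4)/(6 - 10) ≡ 6/7 mod 11. 7⁻¹ ≡ 8 (mod 11), so λ ≡ 4.
  x = λ² - 10 - 6 = 16 - 16 ≡ 0; y = λ·(10 - 0) - 4 ≡ 3. → (0, 3)
8P: (0, 3) + (6, 10). λ = (10 - 3)/(6 - 0) ≡ 7/6 mod 11. 6⁻¹ ≡ 2 (mod 11) since 6·2 = 12 ≡ 1, so λ ≡ 3.
  x = λ² - 0 - 6 = 9 - 6 ≡ 3; y = λ·(0 - 3) - 3 ≡ 10. → (3, 10)
9P: (3, 10) + (6, 10). λ = (10 - 10)/(6 - 3) ≡ 0/3 mod 11. 3⁻¹ ≡ 4 (mod 11), so λ ≡ 0.
  x = λ² - 3 - 6 = 0 - 9 ≡ 2; y = λ·(3 - 2) - 10 ≡ 1. → (2, 1)
10P: (2, 1) + (6, 10). λ = (10 - 1)/(6 - 2) ≡ 9/4 mod 11. 4⁻¹ ≡ 3 (mod 11), so λ ≡ 5.
  x = λ² - 2 - 6 = 25 - 8 ≡ 6; y = λ·(2 - 6) - 1 ≡ 1. → (6, 1)
11P: (6, 1) + (6, 10): same x and y₁ ≡ -y₂, so the sum is 𝒪.
11P = 𝒪, so the order is 11.

11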